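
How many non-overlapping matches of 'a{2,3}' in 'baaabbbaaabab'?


Pattern 'a{2,3}' matches between 2 and 3 consecutive a's (greedy).
String: 'baaabbbaaabab'
Finding runs of a's and applying greedy matching:
  Run at pos 1: 'aaa' (length 3)
  Run at pos 7: 'aaa' (length 3)
  Run at pos 11: 'a' (length 1)
Matches: ['aaa', 'aaa']
Count: 2

2


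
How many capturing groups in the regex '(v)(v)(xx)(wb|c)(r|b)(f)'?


To count capturing groups, count each '(' that starts a group.
Pattern: '(v)(v)(xx)(wb|c)(r|b)(f)'
Walking through the pattern:
  Position 0: '(' -> group #1
  Position 3: '(' -> group #2
  Position 6: '(' -> group #3
  Position 10: '(' -> group #4
  Position 16: '(' -> group #5
  Position 21: '(' -> group #6
Total capturing groups: 6

6


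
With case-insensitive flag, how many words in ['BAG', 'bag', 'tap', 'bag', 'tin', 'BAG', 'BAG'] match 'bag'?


Case-insensitive matching: compare each word's lowercase form to 'bag'.
  'BAG' -> lower='bag' -> MATCH
  'bag' -> lower='bag' -> MATCH
  'tap' -> lower='tap' -> no
  'bag' -> lower='bag' -> MATCH
  'tin' -> lower='tin' -> no
  'BAG' -> lower='bag' -> MATCH
  'BAG' -> lower='bag' -> MATCH
Matches: ['BAG', 'bag', 'bag', 'BAG', 'BAG']
Count: 5

5


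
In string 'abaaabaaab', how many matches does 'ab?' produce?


Pattern 'ab?' matches 'a' optionally followed by 'b'.
String: 'abaaabaaab'
Scanning left to right for 'a' then checking next char:
  Match 1: 'ab' (a followed by b)
  Match 2: 'a' (a not followed by b)
  Match 3: 'a' (a not followed by b)
  Match 4: 'ab' (a followed by b)
  Match 5: 'a' (a not followed by b)
  Match 6: 'a' (a not followed by b)
  Match 7: 'ab' (a followed by b)
Total matches: 7

7


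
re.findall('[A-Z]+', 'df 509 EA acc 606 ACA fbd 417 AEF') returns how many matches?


Pattern '[A-Z]+' finds one or more uppercase letters.
Text: 'df 509 EA acc 606 ACA fbd 417 AEF'
Scanning for matches:
  Match 1: 'EA'
  Match 2: 'ACA'
  Match 3: 'AEF'
Total matches: 3

3


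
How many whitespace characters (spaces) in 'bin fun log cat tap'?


\s matches whitespace characters (spaces, tabs, etc.).
Text: 'bin fun log cat tap'
This text has 5 words separated by spaces.
Number of spaces = number of words - 1 = 5 - 1 = 4

4


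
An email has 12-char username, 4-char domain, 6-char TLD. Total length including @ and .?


An email address has format: username@domain.tld
Username length: 12
'@' character: 1
Domain length: 4
'.' character: 1
TLD length: 6
Total = 12 + 1 + 4 + 1 + 6 = 24

24


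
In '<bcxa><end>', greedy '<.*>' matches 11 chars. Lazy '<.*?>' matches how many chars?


Greedy '<.*>' tries to match as MUCH as possible.
Lazy '<.*?>' tries to match as LITTLE as possible.

String: '<bcxa><end>'
Greedy '<.*>' starts at first '<' and extends to the LAST '>': '<bcxa><end>' (11 chars)
Lazy '<.*?>' starts at first '<' and stops at the FIRST '>': '<bcxa>' (6 chars)

6


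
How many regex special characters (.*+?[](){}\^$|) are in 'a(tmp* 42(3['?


Regex special characters are: . * + ? [ ] ( ) { } \ ^ $ |
Scanning 'a(tmp* 42(3[':
  pos 1: '(' -> SPECIAL
  pos 5: '*' -> SPECIAL
  pos 9: '(' -> SPECIAL
  pos 11: '[' -> SPECIAL
Special chars found: ['(', '*', '(', '[']
Total: 4

4


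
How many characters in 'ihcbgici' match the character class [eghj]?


Character class [eghj] matches any of: {e, g, h, j}
Scanning string 'ihcbgici' character by character:
  pos 0: 'i' -> no
  pos 1: 'h' -> MATCH
  pos 2: 'c' -> no
  pos 3: 'b' -> no
  pos 4: 'g' -> MATCH
  pos 5: 'i' -> no
  pos 6: 'c' -> no
  pos 7: 'i' -> no
Total matches: 2

2


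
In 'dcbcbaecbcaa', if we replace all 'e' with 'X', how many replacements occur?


re.sub('e', 'X', text) replaces every occurrence of 'e' with 'X'.
Text: 'dcbcbaecbcaa'
Scanning for 'e':
  pos 6: 'e' -> replacement #1
Total replacements: 1

1


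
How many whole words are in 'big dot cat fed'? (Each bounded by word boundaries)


Word boundaries (\b) mark the start/end of each word.
Text: 'big dot cat fed'
Splitting by whitespace:
  Word 1: 'big'
  Word 2: 'dot'
  Word 3: 'cat'
  Word 4: 'fed'
Total whole words: 4

4


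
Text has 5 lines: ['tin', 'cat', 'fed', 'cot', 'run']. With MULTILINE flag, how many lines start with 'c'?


With MULTILINE flag, ^ matches the start of each line.
Lines: ['tin', 'cat', 'fed', 'cot', 'run']
Checking which lines start with 'c':
  Line 1: 'tin' -> no
  Line 2: 'cat' -> MATCH
  Line 3: 'fed' -> no
  Line 4: 'cot' -> MATCH
  Line 5: 'run' -> no
Matching lines: ['cat', 'cot']
Count: 2

2


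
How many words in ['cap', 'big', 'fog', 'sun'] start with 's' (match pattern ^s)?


Pattern ^s anchors to start of word. Check which words begin with 's':
  'cap' -> no
  'big' -> no
  'fog' -> no
  'sun' -> MATCH (starts with 's')
Matching words: ['sun']
Count: 1

1


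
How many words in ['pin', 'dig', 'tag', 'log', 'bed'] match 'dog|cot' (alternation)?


Alternation 'dog|cot' matches either 'dog' or 'cot'.
Checking each word:
  'pin' -> no
  'dig' -> no
  'tag' -> no
  'log' -> no
  'bed' -> no
Matches: []
Count: 0

0


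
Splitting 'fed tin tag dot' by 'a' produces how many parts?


Splitting by 'a' breaks the string at each occurrence of the separator.
Text: 'fed tin tag dot'
Parts after split:
  Part 1: 'fed tin t'
  Part 2: 'g dot'
Total parts: 2

2


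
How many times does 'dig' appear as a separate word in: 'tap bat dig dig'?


Scanning each word for exact match 'dig':
  Word 1: 'tap' -> no
  Word 2: 'bat' -> no
  Word 3: 'dig' -> MATCH
  Word 4: 'dig' -> MATCH
Total matches: 2

2


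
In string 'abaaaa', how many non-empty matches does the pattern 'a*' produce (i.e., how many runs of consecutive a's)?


Pattern 'a*' matches zero or more a's. We want non-empty runs of consecutive a's.
String: 'abaaaa'
Walking through the string to find runs of a's:
  Run 1: positions 0-0 -> 'a'
  Run 2: positions 2-5 -> 'aaaa'
Non-empty runs found: ['a', 'aaaa']
Count: 2

2


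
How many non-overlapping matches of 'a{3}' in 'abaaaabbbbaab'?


Pattern 'a{3}' matches exactly 3 consecutive a's (greedy, non-overlapping).
String: 'abaaaabbbbaab'
Scanning for runs of a's:
  Run at pos 0: 'a' (length 1) -> 0 match(es)
  Run at pos 2: 'aaaa' (length 4) -> 1 match(es)
  Run at pos 10: 'aa' (length 2) -> 0 match(es)
Matches found: ['aaa']
Total: 1

1


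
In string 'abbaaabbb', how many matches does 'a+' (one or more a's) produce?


Pattern 'a+' matches one or more consecutive a's.
String: 'abbaaabbb'
Scanning for runs of a:
  Match 1: 'a' (length 1)
  Match 2: 'aaa' (length 3)
Total matches: 2

2


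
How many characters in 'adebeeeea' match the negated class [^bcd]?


Negated class [^bcd] matches any char NOT in {b, c, d}
Scanning 'adebeeeea':
  pos 0: 'a' -> MATCH
  pos 1: 'd' -> no (excluded)
  pos 2: 'e' -> MATCH
  pos 3: 'b' -> no (excluded)
  pos 4: 'e' -> MATCH
  pos 5: 'e' -> MATCH
  pos 6: 'e' -> MATCH
  pos 7: 'e' -> MATCH
  pos 8: 'a' -> MATCH
Total matches: 7

7


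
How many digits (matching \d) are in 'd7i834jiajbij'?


\d matches any digit 0-9.
Scanning 'd7i834jiajbij':
  pos 1: '7' -> DIGIT
  pos 3: '8' -> DIGIT
  pos 4: '3' -> DIGIT
  pos 5: '4' -> DIGIT
Digits found: ['7', '8', '3', '4']
Total: 4

4


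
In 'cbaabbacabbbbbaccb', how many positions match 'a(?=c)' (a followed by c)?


Lookahead 'a(?=c)' matches 'a' only when followed by 'c'.
String: 'cbaabbacabbbbbaccb'
Checking each position where char is 'a':
  pos 2: 'a' -> no (next='a')
  pos 3: 'a' -> no (next='b')
  pos 6: 'a' -> MATCH (next='c')
  pos 8: 'a' -> no (next='b')
  pos 14: 'a' -> MATCH (next='c')
Matching positions: [6, 14]
Count: 2

2


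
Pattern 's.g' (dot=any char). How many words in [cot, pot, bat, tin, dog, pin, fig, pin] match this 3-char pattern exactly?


Pattern 's.g' means: starts with 's', any single char, ends with 'g'.
Checking each word (must be exactly 3 chars):
  'cot' (len=3): no
  'pot' (len=3): no
  'bat' (len=3): no
  'tin' (len=3): no
  'dog' (len=3): no
  'pin' (len=3): no
  'fig' (len=3): no
  'pin' (len=3): no
Matching words: []
Total: 0

0


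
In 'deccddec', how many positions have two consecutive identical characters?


Looking for consecutive identical characters in 'deccddec':
  pos 0-1: 'd' vs 'e' -> different
  pos 1-2: 'e' vs 'c' -> different
  pos 2-3: 'c' vs 'c' -> MATCH ('cc')
  pos 3-4: 'c' vs 'd' -> different
  pos 4-5: 'd' vs 'd' -> MATCH ('dd')
  pos 5-6: 'd' vs 'e' -> different
  pos 6-7: 'e' vs 'c' -> different
Consecutive identical pairs: ['cc', 'dd']
Count: 2

2


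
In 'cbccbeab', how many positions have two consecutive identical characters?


Looking for consecutive identical characters in 'cbccbeab':
  pos 0-1: 'c' vs 'b' -> different
  pos 1-2: 'b' vs 'c' -> different
  pos 2-3: 'c' vs 'c' -> MATCH ('cc')
  pos 3-4: 'c' vs 'b' -> different
  pos 4-5: 'b' vs 'e' -> different
  pos 5-6: 'e' vs 'a' -> different
  pos 6-7: 'a' vs 'b' -> different
Consecutive identical pairs: ['cc']
Count: 1

1


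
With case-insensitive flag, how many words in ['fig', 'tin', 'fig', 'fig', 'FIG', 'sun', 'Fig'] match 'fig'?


Case-insensitive matching: compare each word's lowercase form to 'fig'.
  'fig' -> lower='fig' -> MATCH
  'tin' -> lower='tin' -> no
  'fig' -> lower='fig' -> MATCH
  'fig' -> lower='fig' -> MATCH
  'FIG' -> lower='fig' -> MATCH
  'sun' -> lower='sun' -> no
  'Fig' -> lower='fig' -> MATCH
Matches: ['fig', 'fig', 'fig', 'FIG', 'Fig']
Count: 5

5


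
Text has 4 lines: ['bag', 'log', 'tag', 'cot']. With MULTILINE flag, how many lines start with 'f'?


With MULTILINE flag, ^ matches the start of each line.
Lines: ['bag', 'log', 'tag', 'cot']
Checking which lines start with 'f':
  Line 1: 'bag' -> no
  Line 2: 'log' -> no
  Line 3: 'tag' -> no
  Line 4: 'cot' -> no
Matching lines: []
Count: 0

0


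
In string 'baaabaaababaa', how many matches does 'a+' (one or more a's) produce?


Pattern 'a+' matches one or more consecutive a's.
String: 'baaabaaababaa'
Scanning for runs of a:
  Match 1: 'aaa' (length 3)
  Match 2: 'aaa' (length 3)
  Match 3: 'a' (length 1)
  Match 4: 'aa' (length 2)
Total matches: 4

4


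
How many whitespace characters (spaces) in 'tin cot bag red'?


\s matches whitespace characters (spaces, tabs, etc.).
Text: 'tin cot bag red'
This text has 4 words separated by spaces.
Number of spaces = number of words - 1 = 4 - 1 = 3

3


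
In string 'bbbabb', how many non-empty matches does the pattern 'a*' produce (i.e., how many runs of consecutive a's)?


Pattern 'a*' matches zero or more a's. We want non-empty runs of consecutive a's.
String: 'bbbabb'
Walking through the string to find runs of a's:
  Run 1: positions 3-3 -> 'a'
Non-empty runs found: ['a']
Count: 1

1


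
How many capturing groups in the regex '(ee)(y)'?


To count capturing groups, count each '(' that starts a group.
Pattern: '(ee)(y)'
Walking through the pattern:
  Position 0: '(' -> group #1
  Position 4: '(' -> group #2
Total capturing groups: 2

2


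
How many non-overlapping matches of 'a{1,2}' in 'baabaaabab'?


Pattern 'a{1,2}' matches between 1 and 2 consecutive a's (greedy).
String: 'baabaaabab'
Finding runs of a's and applying greedy matching:
  Run at pos 1: 'aa' (length 2)
  Run at pos 4: 'aaa' (length 3)
  Run at pos 8: 'a' (length 1)
Matches: ['aa', 'aa', 'a', 'a']
Count: 4

4


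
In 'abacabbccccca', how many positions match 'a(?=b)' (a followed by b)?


Lookahead 'a(?=b)' matches 'a' only when followed by 'b'.
String: 'abacabbccccca'
Checking each position where char is 'a':
  pos 0: 'a' -> MATCH (next='b')
  pos 2: 'a' -> no (next='c')
  pos 4: 'a' -> MATCH (next='b')
Matching positions: [0, 4]
Count: 2

2


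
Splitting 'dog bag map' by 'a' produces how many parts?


Splitting by 'a' breaks the string at each occurrence of the separator.
Text: 'dog bag map'
Parts after split:
  Part 1: 'dog b'
  Part 2: 'g m'
  Part 3: 'p'
Total parts: 3

3


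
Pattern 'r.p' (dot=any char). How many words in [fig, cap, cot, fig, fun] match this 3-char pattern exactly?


Pattern 'r.p' means: starts with 'r', any single char, ends with 'p'.
Checking each word (must be exactly 3 chars):
  'fig' (len=3): no
  'cap' (len=3): no
  'cot' (len=3): no
  'fig' (len=3): no
  'fun' (len=3): no
Matching words: []
Total: 0

0


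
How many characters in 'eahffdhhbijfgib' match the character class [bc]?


Character class [bc] matches any of: {b, c}
Scanning string 'eahffdhhbijfgib' character by character:
  pos 0: 'e' -> no
  pos 1: 'a' -> no
  pos 2: 'h' -> no
  pos 3: 'f' -> no
  pos 4: 'f' -> no
  pos 5: 'd' -> no
  pos 6: 'h' -> no
  pos 7: 'h' -> no
  pos 8: 'b' -> MATCH
  pos 9: 'i' -> no
  pos 10: 'j' -> no
  pos 11: 'f' -> no
  pos 12: 'g' -> no
  pos 13: 'i' -> no
  pos 14: 'b' -> MATCH
Total matches: 2

2


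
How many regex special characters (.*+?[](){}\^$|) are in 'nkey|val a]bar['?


Regex special characters are: . * + ? [ ] ( ) { } \ ^ $ |
Scanning 'nkey|val a]bar[':
  pos 4: '|' -> SPECIAL
  pos 10: ']' -> SPECIAL
  pos 14: '[' -> SPECIAL
Special chars found: ['|', ']', '[']
Total: 3

3


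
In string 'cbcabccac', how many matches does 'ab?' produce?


Pattern 'ab?' matches 'a' optionally followed by 'b'.
String: 'cbcabccac'
Scanning left to right for 'a' then checking next char:
  Match 1: 'ab' (a followed by b)
  Match 2: 'a' (a not followed by b)
Total matches: 2

2


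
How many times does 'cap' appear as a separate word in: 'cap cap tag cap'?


Scanning each word for exact match 'cap':
  Word 1: 'cap' -> MATCH
  Word 2: 'cap' -> MATCH
  Word 3: 'tag' -> no
  Word 4: 'cap' -> MATCH
Total matches: 3

3


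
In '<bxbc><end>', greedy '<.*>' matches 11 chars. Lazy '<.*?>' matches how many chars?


Greedy '<.*>' tries to match as MUCH as possible.
Lazy '<.*?>' tries to match as LITTLE as possible.

String: '<bxbc><end>'
Greedy '<.*>' starts at first '<' and extends to the LAST '>': '<bxbc><end>' (11 chars)
Lazy '<.*?>' starts at first '<' and stops at the FIRST '>': '<bxbc>' (6 chars)

6


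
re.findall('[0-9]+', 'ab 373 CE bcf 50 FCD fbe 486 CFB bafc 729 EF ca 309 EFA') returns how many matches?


Pattern '[0-9]+' finds one or more digits.
Text: 'ab 373 CE bcf 50 FCD fbe 486 CFB bafc 729 EF ca 309 EFA'
Scanning for matches:
  Match 1: '373'
  Match 2: '50'
  Match 3: '486'
  Match 4: '729'
  Match 5: '309'
Total matches: 5

5


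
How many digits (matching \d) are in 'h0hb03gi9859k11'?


\d matches any digit 0-9.
Scanning 'h0hb03gi9859k11':
  pos 1: '0' -> DIGIT
  pos 4: '0' -> DIGIT
  pos 5: '3' -> DIGIT
  pos 8: '9' -> DIGIT
  pos 9: '8' -> DIGIT
  pos 10: '5' -> DIGIT
  pos 11: '9' -> DIGIT
  pos 13: '1' -> DIGIT
  pos 14: '1' -> DIGIT
Digits found: ['0', '0', '3', '9', '8', '5', '9', '1', '1']
Total: 9

9


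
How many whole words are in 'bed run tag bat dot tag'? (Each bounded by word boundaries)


Word boundaries (\b) mark the start/end of each word.
Text: 'bed run tag bat dot tag'
Splitting by whitespace:
  Word 1: 'bed'
  Word 2: 'run'
  Word 3: 'tag'
  Word 4: 'bat'
  Word 5: 'dot'
  Word 6: 'tag'
Total whole words: 6

6


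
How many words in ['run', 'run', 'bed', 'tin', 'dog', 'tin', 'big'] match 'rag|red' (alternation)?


Alternation 'rag|red' matches either 'rag' or 'red'.
Checking each word:
  'run' -> no
  'run' -> no
  'bed' -> no
  'tin' -> no
  'dog' -> no
  'tin' -> no
  'big' -> no
Matches: []
Count: 0

0


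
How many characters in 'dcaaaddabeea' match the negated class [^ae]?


Negated class [^ae] matches any char NOT in {a, e}
Scanning 'dcaaaddabeea':
  pos 0: 'd' -> MATCH
  pos 1: 'c' -> MATCH
  pos 2: 'a' -> no (excluded)
  pos 3: 'a' -> no (excluded)
  pos 4: 'a' -> no (excluded)
  pos 5: 'd' -> MATCH
  pos 6: 'd' -> MATCH
  pos 7: 'a' -> no (excluded)
  pos 8: 'b' -> MATCH
  pos 9: 'e' -> no (excluded)
  pos 10: 'e' -> no (excluded)
  pos 11: 'a' -> no (excluded)
Total matches: 5

5


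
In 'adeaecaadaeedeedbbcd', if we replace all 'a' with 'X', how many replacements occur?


re.sub('a', 'X', text) replaces every occurrence of 'a' with 'X'.
Text: 'adeaecaadaeedeedbbcd'
Scanning for 'a':
  pos 0: 'a' -> replacement #1
  pos 3: 'a' -> replacement #2
  pos 6: 'a' -> replacement #3
  pos 7: 'a' -> replacement #4
  pos 9: 'a' -> replacement #5
Total replacements: 5

5


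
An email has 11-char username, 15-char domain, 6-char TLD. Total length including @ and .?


An email address has format: username@domain.tld
Username length: 11
'@' character: 1
Domain length: 15
'.' character: 1
TLD length: 6
Total = 11 + 1 + 15 + 1 + 6 = 34

34


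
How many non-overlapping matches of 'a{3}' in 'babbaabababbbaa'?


Pattern 'a{3}' matches exactly 3 consecutive a's (greedy, non-overlapping).
String: 'babbaabababbbaa'
Scanning for runs of a's:
  Run at pos 1: 'a' (length 1) -> 0 match(es)
  Run at pos 4: 'aa' (length 2) -> 0 match(es)
  Run at pos 7: 'a' (length 1) -> 0 match(es)
  Run at pos 9: 'a' (length 1) -> 0 match(es)
  Run at pos 13: 'aa' (length 2) -> 0 match(es)
Matches found: []
Total: 0

0


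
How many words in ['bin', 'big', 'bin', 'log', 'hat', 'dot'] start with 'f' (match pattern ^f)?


Pattern ^f anchors to start of word. Check which words begin with 'f':
  'bin' -> no
  'big' -> no
  'bin' -> no
  'log' -> no
  'hat' -> no
  'dot' -> no
Matching words: []
Count: 0

0


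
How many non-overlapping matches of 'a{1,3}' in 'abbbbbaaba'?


Pattern 'a{1,3}' matches between 1 and 3 consecutive a's (greedy).
String: 'abbbbbaaba'
Finding runs of a's and applying greedy matching:
  Run at pos 0: 'a' (length 1)
  Run at pos 6: 'aa' (length 2)
  Run at pos 9: 'a' (length 1)
Matches: ['a', 'aa', 'a']
Count: 3

3


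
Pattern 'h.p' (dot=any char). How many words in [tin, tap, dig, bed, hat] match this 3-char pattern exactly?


Pattern 'h.p' means: starts with 'h', any single char, ends with 'p'.
Checking each word (must be exactly 3 chars):
  'tin' (len=3): no
  'tap' (len=3): no
  'dig' (len=3): no
  'bed' (len=3): no
  'hat' (len=3): no
Matching words: []
Total: 0

0


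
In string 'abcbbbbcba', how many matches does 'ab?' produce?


Pattern 'ab?' matches 'a' optionally followed by 'b'.
String: 'abcbbbbcba'
Scanning left to right for 'a' then checking next char:
  Match 1: 'ab' (a followed by b)
  Match 2: 'a' (a not followed by b)
Total matches: 2

2


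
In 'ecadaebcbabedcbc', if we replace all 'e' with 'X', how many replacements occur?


re.sub('e', 'X', text) replaces every occurrence of 'e' with 'X'.
Text: 'ecadaebcbabedcbc'
Scanning for 'e':
  pos 0: 'e' -> replacement #1
  pos 5: 'e' -> replacement #2
  pos 11: 'e' -> replacement #3
Total replacements: 3

3


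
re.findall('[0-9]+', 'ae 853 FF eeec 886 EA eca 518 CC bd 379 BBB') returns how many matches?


Pattern '[0-9]+' finds one or more digits.
Text: 'ae 853 FF eeec 886 EA eca 518 CC bd 379 BBB'
Scanning for matches:
  Match 1: '853'
  Match 2: '886'
  Match 3: '518'
  Match 4: '379'
Total matches: 4

4


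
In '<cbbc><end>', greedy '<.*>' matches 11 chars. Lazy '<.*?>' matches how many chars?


Greedy '<.*>' tries to match as MUCH as possible.
Lazy '<.*?>' tries to match as LITTLE as possible.

String: '<cbbc><end>'
Greedy '<.*>' starts at first '<' and extends to the LAST '>': '<cbbc><end>' (11 chars)
Lazy '<.*?>' starts at first '<' and stops at the FIRST '>': '<cbbc>' (6 chars)

6


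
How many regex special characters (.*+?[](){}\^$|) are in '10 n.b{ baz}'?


Regex special characters are: . * + ? [ ] ( ) { } \ ^ $ |
Scanning '10 n.b{ baz}':
  pos 4: '.' -> SPECIAL
  pos 6: '{' -> SPECIAL
  pos 11: '}' -> SPECIAL
Special chars found: ['.', '{', '}']
Total: 3

3


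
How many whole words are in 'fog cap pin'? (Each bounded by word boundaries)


Word boundaries (\b) mark the start/end of each word.
Text: 'fog cap pin'
Splitting by whitespace:
  Word 1: 'fog'
  Word 2: 'cap'
  Word 3: 'pin'
Total whole words: 3

3


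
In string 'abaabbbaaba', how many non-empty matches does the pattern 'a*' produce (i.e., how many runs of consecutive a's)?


Pattern 'a*' matches zero or more a's. We want non-empty runs of consecutive a's.
String: 'abaabbbaaba'
Walking through the string to find runs of a's:
  Run 1: positions 0-0 -> 'a'
  Run 2: positions 2-3 -> 'aa'
  Run 3: positions 7-8 -> 'aa'
  Run 4: positions 10-10 -> 'a'
Non-empty runs found: ['a', 'aa', 'aa', 'a']
Count: 4

4


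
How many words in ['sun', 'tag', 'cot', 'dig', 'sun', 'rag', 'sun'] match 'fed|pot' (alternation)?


Alternation 'fed|pot' matches either 'fed' or 'pot'.
Checking each word:
  'sun' -> no
  'tag' -> no
  'cot' -> no
  'dig' -> no
  'sun' -> no
  'rag' -> no
  'sun' -> no
Matches: []
Count: 0

0


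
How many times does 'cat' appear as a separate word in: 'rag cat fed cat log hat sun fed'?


Scanning each word for exact match 'cat':
  Word 1: 'rag' -> no
  Word 2: 'cat' -> MATCH
  Word 3: 'fed' -> no
  Word 4: 'cat' -> MATCH
  Word 5: 'log' -> no
  Word 6: 'hat' -> no
  Word 7: 'sun' -> no
  Word 8: 'fed' -> no
Total matches: 2

2


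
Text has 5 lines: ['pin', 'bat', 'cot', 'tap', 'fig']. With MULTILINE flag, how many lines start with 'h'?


With MULTILINE flag, ^ matches the start of each line.
Lines: ['pin', 'bat', 'cot', 'tap', 'fig']
Checking which lines start with 'h':
  Line 1: 'pin' -> no
  Line 2: 'bat' -> no
  Line 3: 'cot' -> no
  Line 4: 'tap' -> no
  Line 5: 'fig' -> no
Matching lines: []
Count: 0

0


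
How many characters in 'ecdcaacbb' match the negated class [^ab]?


Negated class [^ab] matches any char NOT in {a, b}
Scanning 'ecdcaacbb':
  pos 0: 'e' -> MATCH
  pos 1: 'c' -> MATCH
  pos 2: 'd' -> MATCH
  pos 3: 'c' -> MATCH
  pos 4: 'a' -> no (excluded)
  pos 5: 'a' -> no (excluded)
  pos 6: 'c' -> MATCH
  pos 7: 'b' -> no (excluded)
  pos 8: 'b' -> no (excluded)
Total matches: 5

5


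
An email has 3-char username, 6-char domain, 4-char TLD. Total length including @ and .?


An email address has format: username@domain.tld
Username length: 3
'@' character: 1
Domain length: 6
'.' character: 1
TLD length: 4
Total = 3 + 1 + 6 + 1 + 4 = 15

15


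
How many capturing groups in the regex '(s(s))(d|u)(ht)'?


To count capturing groups, count each '(' that starts a group.
Pattern: '(s(s))(d|u)(ht)'
Walking through the pattern:
  Position 0: '(' -> group #1
  Position 2: '(' -> group #2
  Position 6: '(' -> group #3
  Position 11: '(' -> group #4
Total capturing groups: 4

4


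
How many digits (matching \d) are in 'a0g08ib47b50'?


\d matches any digit 0-9.
Scanning 'a0g08ib47b50':
  pos 1: '0' -> DIGIT
  pos 3: '0' -> DIGIT
  pos 4: '8' -> DIGIT
  pos 7: '4' -> DIGIT
  pos 8: '7' -> DIGIT
  pos 10: '5' -> DIGIT
  pos 11: '0' -> DIGIT
Digits found: ['0', '0', '8', '4', '7', '5', '0']
Total: 7

7


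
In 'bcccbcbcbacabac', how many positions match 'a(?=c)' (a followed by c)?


Lookahead 'a(?=c)' matches 'a' only when followed by 'c'.
String: 'bcccbcbcbacabac'
Checking each position where char is 'a':
  pos 9: 'a' -> MATCH (next='c')
  pos 11: 'a' -> no (next='b')
  pos 13: 'a' -> MATCH (next='c')
Matching positions: [9, 13]
Count: 2

2


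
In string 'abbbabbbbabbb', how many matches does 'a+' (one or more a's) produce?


Pattern 'a+' matches one or more consecutive a's.
String: 'abbbabbbbabbb'
Scanning for runs of a:
  Match 1: 'a' (length 1)
  Match 2: 'a' (length 1)
  Match 3: 'a' (length 1)
Total matches: 3

3


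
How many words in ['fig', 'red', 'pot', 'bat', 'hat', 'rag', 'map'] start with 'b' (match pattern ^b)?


Pattern ^b anchors to start of word. Check which words begin with 'b':
  'fig' -> no
  'red' -> no
  'pot' -> no
  'bat' -> MATCH (starts with 'b')
  'hat' -> no
  'rag' -> no
  'map' -> no
Matching words: ['bat']
Count: 1

1


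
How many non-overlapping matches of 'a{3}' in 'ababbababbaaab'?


Pattern 'a{3}' matches exactly 3 consecutive a's (greedy, non-overlapping).
String: 'ababbababbaaab'
Scanning for runs of a's:
  Run at pos 0: 'a' (length 1) -> 0 match(es)
  Run at pos 2: 'a' (length 1) -> 0 match(es)
  Run at pos 5: 'a' (length 1) -> 0 match(es)
  Run at pos 7: 'a' (length 1) -> 0 match(es)
  Run at pos 10: 'aaa' (length 3) -> 1 match(es)
Matches found: ['aaa']
Total: 1

1


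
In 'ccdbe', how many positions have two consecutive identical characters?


Looking for consecutive identical characters in 'ccdbe':
  pos 0-1: 'c' vs 'c' -> MATCH ('cc')
  pos 1-2: 'c' vs 'd' -> different
  pos 2-3: 'd' vs 'b' -> different
  pos 3-4: 'b' vs 'e' -> different
Consecutive identical pairs: ['cc']
Count: 1

1


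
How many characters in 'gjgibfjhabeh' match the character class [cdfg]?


Character class [cdfg] matches any of: {c, d, f, g}
Scanning string 'gjgibfjhabeh' character by character:
  pos 0: 'g' -> MATCH
  pos 1: 'j' -> no
  pos 2: 'g' -> MATCH
  pos 3: 'i' -> no
  pos 4: 'b' -> no
  pos 5: 'f' -> MATCH
  pos 6: 'j' -> no
  pos 7: 'h' -> no
  pos 8: 'a' -> no
  pos 9: 'b' -> no
  pos 10: 'e' -> no
  pos 11: 'h' -> no
Total matches: 3

3


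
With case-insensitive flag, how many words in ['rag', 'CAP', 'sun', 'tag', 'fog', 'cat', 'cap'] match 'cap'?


Case-insensitive matching: compare each word's lowercase form to 'cap'.
  'rag' -> lower='rag' -> no
  'CAP' -> lower='cap' -> MATCH
  'sun' -> lower='sun' -> no
  'tag' -> lower='tag' -> no
  'fog' -> lower='fog' -> no
  'cat' -> lower='cat' -> no
  'cap' -> lower='cap' -> MATCH
Matches: ['CAP', 'cap']
Count: 2

2


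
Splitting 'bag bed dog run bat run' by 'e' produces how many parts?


Splitting by 'e' breaks the string at each occurrence of the separator.
Text: 'bag bed dog run bat run'
Parts after split:
  Part 1: 'bag b'
  Part 2: 'd dog run bat run'
Total parts: 2

2


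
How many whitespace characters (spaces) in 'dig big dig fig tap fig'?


\s matches whitespace characters (spaces, tabs, etc.).
Text: 'dig big dig fig tap fig'
This text has 6 words separated by spaces.
Number of spaces = number of words - 1 = 6 - 1 = 5

5


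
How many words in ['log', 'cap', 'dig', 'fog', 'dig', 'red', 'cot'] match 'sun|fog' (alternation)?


Alternation 'sun|fog' matches either 'sun' or 'fog'.
Checking each word:
  'log' -> no
  'cap' -> no
  'dig' -> no
  'fog' -> MATCH
  'dig' -> no
  'red' -> no
  'cot' -> no
Matches: ['fog']
Count: 1

1


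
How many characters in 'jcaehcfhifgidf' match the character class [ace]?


Character class [ace] matches any of: {a, c, e}
Scanning string 'jcaehcfhifgidf' character by character:
  pos 0: 'j' -> no
  pos 1: 'c' -> MATCH
  pos 2: 'a' -> MATCH
  pos 3: 'e' -> MATCH
  pos 4: 'h' -> no
  pos 5: 'c' -> MATCH
  pos 6: 'f' -> no
  pos 7: 'h' -> no
  pos 8: 'i' -> no
  pos 9: 'f' -> no
  pos 10: 'g' -> no
  pos 11: 'i' -> no
  pos 12: 'd' -> no
  pos 13: 'f' -> no
Total matches: 4

4


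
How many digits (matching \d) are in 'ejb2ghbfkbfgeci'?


\d matches any digit 0-9.
Scanning 'ejb2ghbfkbfgeci':
  pos 3: '2' -> DIGIT
Digits found: ['2']
Total: 1

1


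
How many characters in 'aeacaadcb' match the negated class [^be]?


Negated class [^be] matches any char NOT in {b, e}
Scanning 'aeacaadcb':
  pos 0: 'a' -> MATCH
  pos 1: 'e' -> no (excluded)
  pos 2: 'a' -> MATCH
  pos 3: 'c' -> MATCH
  pos 4: 'a' -> MATCH
  pos 5: 'a' -> MATCH
  pos 6: 'd' -> MATCH
  pos 7: 'c' -> MATCH
  pos 8: 'b' -> no (excluded)
Total matches: 7

7


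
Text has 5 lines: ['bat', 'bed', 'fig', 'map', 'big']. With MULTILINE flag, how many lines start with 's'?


With MULTILINE flag, ^ matches the start of each line.
Lines: ['bat', 'bed', 'fig', 'map', 'big']
Checking which lines start with 's':
  Line 1: 'bat' -> no
  Line 2: 'bed' -> no
  Line 3: 'fig' -> no
  Line 4: 'map' -> no
  Line 5: 'big' -> no
Matching lines: []
Count: 0

0


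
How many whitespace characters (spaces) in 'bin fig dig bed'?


\s matches whitespace characters (spaces, tabs, etc.).
Text: 'bin fig dig bed'
This text has 4 words separated by spaces.
Number of spaces = number of words - 1 = 4 - 1 = 3

3


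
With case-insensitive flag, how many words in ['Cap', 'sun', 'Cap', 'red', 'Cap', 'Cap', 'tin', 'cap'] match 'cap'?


Case-insensitive matching: compare each word's lowercase form to 'cap'.
  'Cap' -> lower='cap' -> MATCH
  'sun' -> lower='sun' -> no
  'Cap' -> lower='cap' -> MATCH
  'red' -> lower='red' -> no
  'Cap' -> lower='cap' -> MATCH
  'Cap' -> lower='cap' -> MATCH
  'tin' -> lower='tin' -> no
  'cap' -> lower='cap' -> MATCH
Matches: ['Cap', 'Cap', 'Cap', 'Cap', 'cap']
Count: 5

5


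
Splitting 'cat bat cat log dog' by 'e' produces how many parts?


Splitting by 'e' breaks the string at each occurrence of the separator.
Text: 'cat bat cat log dog'
Parts after split:
  Part 1: 'cat bat cat log dog'
Total parts: 1

1


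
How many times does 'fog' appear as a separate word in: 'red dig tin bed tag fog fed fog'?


Scanning each word for exact match 'fog':
  Word 1: 'red' -> no
  Word 2: 'dig' -> no
  Word 3: 'tin' -> no
  Word 4: 'bed' -> no
  Word 5: 'tag' -> no
  Word 6: 'fog' -> MATCH
  Word 7: 'fed' -> no
  Word 8: 'fog' -> MATCH
Total matches: 2

2


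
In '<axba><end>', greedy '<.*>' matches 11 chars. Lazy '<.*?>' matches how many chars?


Greedy '<.*>' tries to match as MUCH as possible.
Lazy '<.*?>' tries to match as LITTLE as possible.

String: '<axba><end>'
Greedy '<.*>' starts at first '<' and extends to the LAST '>': '<axba><end>' (11 chars)
Lazy '<.*?>' starts at first '<' and stops at the FIRST '>': '<axba>' (6 chars)

6


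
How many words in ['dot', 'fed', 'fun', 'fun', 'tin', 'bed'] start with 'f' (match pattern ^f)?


Pattern ^f anchors to start of word. Check which words begin with 'f':
  'dot' -> no
  'fed' -> MATCH (starts with 'f')
  'fun' -> MATCH (starts with 'f')
  'fun' -> MATCH (starts with 'f')
  'tin' -> no
  'bed' -> no
Matching words: ['fed', 'fun', 'fun']
Count: 3

3


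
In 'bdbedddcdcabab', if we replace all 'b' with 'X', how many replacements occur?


re.sub('b', 'X', text) replaces every occurrence of 'b' with 'X'.
Text: 'bdbedddcdcabab'
Scanning for 'b':
  pos 0: 'b' -> replacement #1
  pos 2: 'b' -> replacement #2
  pos 11: 'b' -> replacement #3
  pos 13: 'b' -> replacement #4
Total replacements: 4

4


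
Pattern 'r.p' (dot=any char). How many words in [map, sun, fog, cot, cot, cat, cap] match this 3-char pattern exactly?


Pattern 'r.p' means: starts with 'r', any single char, ends with 'p'.
Checking each word (must be exactly 3 chars):
  'map' (len=3): no
  'sun' (len=3): no
  'fog' (len=3): no
  'cot' (len=3): no
  'cot' (len=3): no
  'cat' (len=3): no
  'cap' (len=3): no
Matching words: []
Total: 0

0


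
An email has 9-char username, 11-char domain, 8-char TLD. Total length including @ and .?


An email address has format: username@domain.tld
Username length: 9
'@' character: 1
Domain length: 11
'.' character: 1
TLD length: 8
Total = 9 + 1 + 11 + 1 + 8 = 30

30


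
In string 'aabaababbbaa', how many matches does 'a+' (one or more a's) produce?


Pattern 'a+' matches one or more consecutive a's.
String: 'aabaababbbaa'
Scanning for runs of a:
  Match 1: 'aa' (length 2)
  Match 2: 'aa' (length 2)
  Match 3: 'a' (length 1)
  Match 4: 'aa' (length 2)
Total matches: 4

4


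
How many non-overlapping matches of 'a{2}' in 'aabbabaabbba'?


Pattern 'a{2}' matches exactly 2 consecutive a's (greedy, non-overlapping).
String: 'aabbabaabbba'
Scanning for runs of a's:
  Run at pos 0: 'aa' (length 2) -> 1 match(es)
  Run at pos 4: 'a' (length 1) -> 0 match(es)
  Run at pos 6: 'aa' (length 2) -> 1 match(es)
  Run at pos 11: 'a' (length 1) -> 0 match(es)
Matches found: ['aa', 'aa']
Total: 2

2


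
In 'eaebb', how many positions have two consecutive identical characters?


Looking for consecutive identical characters in 'eaebb':
  pos 0-1: 'e' vs 'a' -> different
  pos 1-2: 'a' vs 'e' -> different
  pos 2-3: 'e' vs 'b' -> different
  pos 3-4: 'b' vs 'b' -> MATCH ('bb')
Consecutive identical pairs: ['bb']
Count: 1

1


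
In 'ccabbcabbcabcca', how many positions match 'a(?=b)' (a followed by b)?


Lookahead 'a(?=b)' matches 'a' only when followed by 'b'.
String: 'ccabbcabbcabcca'
Checking each position where char is 'a':
  pos 2: 'a' -> MATCH (next='b')
  pos 6: 'a' -> MATCH (next='b')
  pos 10: 'a' -> MATCH (next='b')
Matching positions: [2, 6, 10]
Count: 3

3


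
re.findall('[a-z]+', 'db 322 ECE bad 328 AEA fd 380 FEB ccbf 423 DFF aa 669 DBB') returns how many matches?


Pattern '[a-z]+' finds one or more lowercase letters.
Text: 'db 322 ECE bad 328 AEA fd 380 FEB ccbf 423 DFF aa 669 DBB'
Scanning for matches:
  Match 1: 'db'
  Match 2: 'bad'
  Match 3: 'fd'
  Match 4: 'ccbf'
  Match 5: 'aa'
Total matches: 5

5


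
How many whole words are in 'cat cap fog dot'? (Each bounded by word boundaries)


Word boundaries (\b) mark the start/end of each word.
Text: 'cat cap fog dot'
Splitting by whitespace:
  Word 1: 'cat'
  Word 2: 'cap'
  Word 3: 'fog'
  Word 4: 'dot'
Total whole words: 4

4


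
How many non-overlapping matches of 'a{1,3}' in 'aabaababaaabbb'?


Pattern 'a{1,3}' matches between 1 and 3 consecutive a's (greedy).
String: 'aabaababaaabbb'
Finding runs of a's and applying greedy matching:
  Run at pos 0: 'aa' (length 2)
  Run at pos 3: 'aa' (length 2)
  Run at pos 6: 'a' (length 1)
  Run at pos 8: 'aaa' (length 3)
Matches: ['aa', 'aa', 'a', 'aaa']
Count: 4

4


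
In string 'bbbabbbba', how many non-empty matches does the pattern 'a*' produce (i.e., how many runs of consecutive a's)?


Pattern 'a*' matches zero or more a's. We want non-empty runs of consecutive a's.
String: 'bbbabbbba'
Walking through the string to find runs of a's:
  Run 1: positions 3-3 -> 'a'
  Run 2: positions 8-8 -> 'a'
Non-empty runs found: ['a', 'a']
Count: 2

2


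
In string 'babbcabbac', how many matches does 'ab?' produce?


Pattern 'ab?' matches 'a' optionally followed by 'b'.
String: 'babbcabbac'
Scanning left to right for 'a' then checking next char:
  Match 1: 'ab' (a followed by b)
  Match 2: 'ab' (a followed by b)
  Match 3: 'a' (a not followed by b)
Total matches: 3

3


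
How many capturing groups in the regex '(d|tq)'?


To count capturing groups, count each '(' that starts a group.
Pattern: '(d|tq)'
Walking through the pattern:
  Position 0: '(' -> group #1
Total capturing groups: 1

1


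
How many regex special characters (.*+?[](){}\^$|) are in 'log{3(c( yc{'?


Regex special characters are: . * + ? [ ] ( ) { } \ ^ $ |
Scanning 'log{3(c( yc{':
  pos 3: '{' -> SPECIAL
  pos 5: '(' -> SPECIAL
  pos 7: '(' -> SPECIAL
  pos 11: '{' -> SPECIAL
Special chars found: ['{', '(', '(', '{']
Total: 4

4


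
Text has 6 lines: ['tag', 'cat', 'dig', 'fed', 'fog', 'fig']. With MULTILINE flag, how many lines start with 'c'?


With MULTILINE flag, ^ matches the start of each line.
Lines: ['tag', 'cat', 'dig', 'fed', 'fog', 'fig']
Checking which lines start with 'c':
  Line 1: 'tag' -> no
  Line 2: 'cat' -> MATCH
  Line 3: 'dig' -> no
  Line 4: 'fed' -> no
  Line 5: 'fog' -> no
  Line 6: 'fig' -> no
Matching lines: ['cat']
Count: 1

1


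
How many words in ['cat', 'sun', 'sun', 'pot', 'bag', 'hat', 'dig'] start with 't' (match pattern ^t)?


Pattern ^t anchors to start of word. Check which words begin with 't':
  'cat' -> no
  'sun' -> no
  'sun' -> no
  'pot' -> no
  'bag' -> no
  'hat' -> no
  'dig' -> no
Matching words: []
Count: 0

0


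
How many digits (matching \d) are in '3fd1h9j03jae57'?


\d matches any digit 0-9.
Scanning '3fd1h9j03jae57':
  pos 0: '3' -> DIGIT
  pos 3: '1' -> DIGIT
  pos 5: '9' -> DIGIT
  pos 7: '0' -> DIGIT
  pos 8: '3' -> DIGIT
  pos 12: '5' -> DIGIT
  pos 13: '7' -> DIGIT
Digits found: ['3', '1', '9', '0', '3', '5', '7']
Total: 7

7


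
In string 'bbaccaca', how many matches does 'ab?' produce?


Pattern 'ab?' matches 'a' optionally followed by 'b'.
String: 'bbaccaca'
Scanning left to right for 'a' then checking next char:
  Match 1: 'a' (a not followed by b)
  Match 2: 'a' (a not followed by b)
  Match 3: 'a' (a not followed by b)
Total matches: 3

3


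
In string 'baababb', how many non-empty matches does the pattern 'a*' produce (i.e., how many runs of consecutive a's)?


Pattern 'a*' matches zero or more a's. We want non-empty runs of consecutive a's.
String: 'baababb'
Walking through the string to find runs of a's:
  Run 1: positions 1-2 -> 'aa'
  Run 2: positions 4-4 -> 'a'
Non-empty runs found: ['aa', 'a']
Count: 2

2


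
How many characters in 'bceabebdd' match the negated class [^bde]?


Negated class [^bde] matches any char NOT in {b, d, e}
Scanning 'bceabebdd':
  pos 0: 'b' -> no (excluded)
  pos 1: 'c' -> MATCH
  pos 2: 'e' -> no (excluded)
  pos 3: 'a' -> MATCH
  pos 4: 'b' -> no (excluded)
  pos 5: 'e' -> no (excluded)
  pos 6: 'b' -> no (excluded)
  pos 7: 'd' -> no (excluded)
  pos 8: 'd' -> no (excluded)
Total matches: 2

2


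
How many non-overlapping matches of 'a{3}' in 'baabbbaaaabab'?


Pattern 'a{3}' matches exactly 3 consecutive a's (greedy, non-overlapping).
String: 'baabbbaaaabab'
Scanning for runs of a's:
  Run at pos 1: 'aa' (length 2) -> 0 match(es)
  Run at pos 6: 'aaaa' (length 4) -> 1 match(es)
  Run at pos 11: 'a' (length 1) -> 0 match(es)
Matches found: ['aaa']
Total: 1

1


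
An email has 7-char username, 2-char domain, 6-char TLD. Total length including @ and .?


An email address has format: username@domain.tld
Username length: 7
'@' character: 1
Domain length: 2
'.' character: 1
TLD length: 6
Total = 7 + 1 + 2 + 1 + 6 = 17

17


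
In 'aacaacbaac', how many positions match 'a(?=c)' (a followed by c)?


Lookahead 'a(?=c)' matches 'a' only when followed by 'c'.
String: 'aacaacbaac'
Checking each position where char is 'a':
  pos 0: 'a' -> no (next='a')
  pos 1: 'a' -> MATCH (next='c')
  pos 3: 'a' -> no (next='a')
  pos 4: 'a' -> MATCH (next='c')
  pos 7: 'a' -> no (next='a')
  pos 8: 'a' -> MATCH (next='c')
Matching positions: [1, 4, 8]
Count: 3

3


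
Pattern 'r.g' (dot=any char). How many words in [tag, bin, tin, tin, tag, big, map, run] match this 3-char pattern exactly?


Pattern 'r.g' means: starts with 'r', any single char, ends with 'g'.
Checking each word (must be exactly 3 chars):
  'tag' (len=3): no
  'bin' (len=3): no
  'tin' (len=3): no
  'tin' (len=3): no
  'tag' (len=3): no
  'big' (len=3): no
  'map' (len=3): no
  'run' (len=3): no
Matching words: []
Total: 0

0


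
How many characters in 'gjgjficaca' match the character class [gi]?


Character class [gi] matches any of: {g, i}
Scanning string 'gjgjficaca' character by character:
  pos 0: 'g' -> MATCH
  pos 1: 'j' -> no
  pos 2: 'g' -> MATCH
  pos 3: 'j' -> no
  pos 4: 'f' -> no
  pos 5: 'i' -> MATCH
  pos 6: 'c' -> no
  pos 7: 'a' -> no
  pos 8: 'c' -> no
  pos 9: 'a' -> no
Total matches: 3

3


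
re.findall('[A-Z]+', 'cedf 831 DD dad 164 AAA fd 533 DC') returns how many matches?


Pattern '[A-Z]+' finds one or more uppercase letters.
Text: 'cedf 831 DD dad 164 AAA fd 533 DC'
Scanning for matches:
  Match 1: 'DD'
  Match 2: 'AAA'
  Match 3: 'DC'
Total matches: 3

3


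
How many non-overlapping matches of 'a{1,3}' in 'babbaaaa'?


Pattern 'a{1,3}' matches between 1 and 3 consecutive a's (greedy).
String: 'babbaaaa'
Finding runs of a's and applying greedy matching:
  Run at pos 1: 'a' (length 1)
  Run at pos 4: 'aaaa' (length 4)
Matches: ['a', 'aaa', 'a']
Count: 3

3


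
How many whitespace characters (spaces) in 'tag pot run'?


\s matches whitespace characters (spaces, tabs, etc.).
Text: 'tag pot run'
This text has 3 words separated by spaces.
Number of spaces = number of words - 1 = 3 - 1 = 2

2


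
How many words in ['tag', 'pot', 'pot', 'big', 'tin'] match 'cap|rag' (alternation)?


Alternation 'cap|rag' matches either 'cap' or 'rag'.
Checking each word:
  'tag' -> no
  'pot' -> no
  'pot' -> no
  'big' -> no
  'tin' -> no
Matches: []
Count: 0

0


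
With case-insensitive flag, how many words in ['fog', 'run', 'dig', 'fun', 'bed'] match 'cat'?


Case-insensitive matching: compare each word's lowercase form to 'cat'.
  'fog' -> lower='fog' -> no
  'run' -> lower='run' -> no
  'dig' -> lower='dig' -> no
  'fun' -> lower='fun' -> no
  'bed' -> lower='bed' -> no
Matches: []
Count: 0

0
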